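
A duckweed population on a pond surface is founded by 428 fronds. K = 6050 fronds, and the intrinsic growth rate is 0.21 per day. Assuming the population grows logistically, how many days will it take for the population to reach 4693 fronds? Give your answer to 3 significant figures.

A = (K − N₀)/N₀ = (6050 − 428)/428 = 13.136.
Solve 6050/(1 + 13.136·e^(−0.21t)) = 4693: 1 + 13.136·e^(−0.21t) = 1.2892, so e^(−0.21t) = 0.0220132.
−0.21·t = ln(0.0220132) = -3.8161, so t = 3.8161/0.21 = 18.172.

18.2 days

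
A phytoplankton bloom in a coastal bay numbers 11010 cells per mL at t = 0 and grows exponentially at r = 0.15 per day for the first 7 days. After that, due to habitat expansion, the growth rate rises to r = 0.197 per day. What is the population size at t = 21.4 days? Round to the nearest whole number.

Phase 1: N(7) = 11010·e^(0.15×7) = 11010·e^1.05 = 31462.7.
Phase 2 runs for 21.4 − 7 = 14.4 days at r = 0.197.
N(21.4) = 31462.7·e^(0.197×14.4) = 31462.7·e^2.837 = 536788.

536788 cells per mL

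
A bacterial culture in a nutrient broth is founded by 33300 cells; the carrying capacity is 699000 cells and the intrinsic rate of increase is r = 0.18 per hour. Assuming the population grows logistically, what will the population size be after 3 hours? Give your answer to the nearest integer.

A = (K − N₀)/N₀ = (699000 − 33300)/33300 = 19.991.
N(t) = K/(1 + A·e^(−rt)) = 699000/(1 + 19.991×e^(−0.18×3)).
e^(−0.54) = 0.58275; denominator = 1 + 19.991×0.58275 = 12.65.
N = 699000/12.65 = 55258.2.

55258 cells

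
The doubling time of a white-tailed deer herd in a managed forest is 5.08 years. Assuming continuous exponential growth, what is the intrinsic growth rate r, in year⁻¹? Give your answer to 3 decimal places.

r = ln(2)/t_d = 0.6931/5.08 = 0.13645.

0.136 per year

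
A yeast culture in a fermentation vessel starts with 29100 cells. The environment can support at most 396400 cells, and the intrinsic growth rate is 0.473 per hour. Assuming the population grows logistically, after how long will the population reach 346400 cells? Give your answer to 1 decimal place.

A = (K − N₀)/N₀ = (396400 − 29100)/29100 = 12.622.
Solve 396400/(1 + 12.622·e^(−0.473t)) = 346400: 1 + 12.622·e^(−0.473t) = 1.1443, so e^(−0.473t) = 0.0114357.
−0.473·t = ln(0.0114357) = -4.471, so t = 4.471/0.473 = 9.4525.

9.5 hours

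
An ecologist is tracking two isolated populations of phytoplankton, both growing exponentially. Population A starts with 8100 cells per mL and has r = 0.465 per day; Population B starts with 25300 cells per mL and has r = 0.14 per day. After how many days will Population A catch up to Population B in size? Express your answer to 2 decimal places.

Set 8100·e^(0.465t) = 25300·e^(0.14t).
e^((0.465 − 0.14)t) = 25300/8100 → e^(0.325·t) = 3.1235.
0.325·t = ln(3.1235) = 1.1389, so t = 1.1389/0.325 = 3.5044.

3.50 days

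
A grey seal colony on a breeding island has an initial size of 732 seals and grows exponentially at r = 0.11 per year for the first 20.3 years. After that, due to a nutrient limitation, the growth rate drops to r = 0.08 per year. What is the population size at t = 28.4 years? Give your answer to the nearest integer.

Phase 1: N(20.3) = 732·e^(0.11×20.3) = 732·e^2.233 = 6827.96.
Phase 2 runs for 28.4 − 20.3 = 8.1 years at r = 0.08.
N(28.4) = 6827.96·e^(0.08×8.1) = 6827.96·e^0.648 = 13053.1.

13053 seals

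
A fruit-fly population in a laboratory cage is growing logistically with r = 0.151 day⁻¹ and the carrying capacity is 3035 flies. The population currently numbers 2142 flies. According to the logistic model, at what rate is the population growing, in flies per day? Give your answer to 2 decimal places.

dN/dt = rN(1 − N/K) = 0.151 × 2142 × (1 − 2142/3035).
1 − 2142/3035 = 0.29423; dN/dt = 0.151 × 2142 × 0.29423 = 95.168.

95.17 flies per day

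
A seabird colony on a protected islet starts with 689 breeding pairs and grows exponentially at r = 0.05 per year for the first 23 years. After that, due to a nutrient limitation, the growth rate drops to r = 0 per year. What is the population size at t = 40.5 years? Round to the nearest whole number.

Phase 1: N(23) = 689·e^(0.05×23) = 689·e^1.15 = 2175.99.
Phase 2 runs for 40.5 − 23 = 17.5 years at r = 0.
N(40.5) = 2175.99·e^(0×17.5) = 2175.99·e^0 = 2175.99.

2176 breeding pairs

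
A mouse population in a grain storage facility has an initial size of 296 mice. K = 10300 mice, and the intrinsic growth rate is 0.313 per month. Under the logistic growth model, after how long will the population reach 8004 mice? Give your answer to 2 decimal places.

A = (K − N₀)/N₀ = (10300 − 296)/296 = 33.797.
Solve 10300/(1 + 33.797·e^(−0.313t)) = 8004: 1 + 33.797·e^(−0.313t) = 1.2869, so e^(−0.313t) = 0.00848756.
−0.313·t = ln(0.00848756) = -4.7692, so t = 4.7692/0.313 = 15.237.

15.24 months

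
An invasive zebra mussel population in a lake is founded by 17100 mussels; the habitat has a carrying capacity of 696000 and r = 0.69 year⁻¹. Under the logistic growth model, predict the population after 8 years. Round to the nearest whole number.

A = (K − N₀)/N₀ = (696000 − 17100)/17100 = 39.702.
N(t) = K/(1 + A·e^(−rt)) = 696000/(1 + 39.702×e^(−0.69×8)).
e^(−5.52) = 0.0040058; denominator = 1 + 39.702×0.0040058 = 1.159.
N = 696000/1.159 = 600497.

600497 mussels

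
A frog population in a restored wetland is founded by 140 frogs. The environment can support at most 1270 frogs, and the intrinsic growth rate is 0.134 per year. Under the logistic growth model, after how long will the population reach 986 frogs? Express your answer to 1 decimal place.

A = (K − N₀)/N₀ = (1270 − 140)/140 = 8.0714.
Solve 1270/(1 + 8.0714·e^(−0.134t)) = 986: 1 + 8.0714·e^(−0.134t) = 1.288, so e^(−0.134t) = 0.0356854.
−0.134·t = ln(0.0356854) = -3.333, so t = 3.333/0.134 = 24.873.

24.9 years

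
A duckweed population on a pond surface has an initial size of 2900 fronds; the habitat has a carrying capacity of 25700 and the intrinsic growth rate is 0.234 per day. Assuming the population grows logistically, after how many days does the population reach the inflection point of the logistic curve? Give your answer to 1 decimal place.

Logistic growth is fastest at N = K/2 = 12850.
A = (K − N₀)/N₀ = 7.8621. Set K/(1 + A·e^(−rt)) = K/2 → A·e^(−rt) = 1.
e^(−0.234t) = 1/7.8621 = 0.127193, so t = ln(7.8621)/0.234 = 2.062/0.234 = 8.8122.

8.8 days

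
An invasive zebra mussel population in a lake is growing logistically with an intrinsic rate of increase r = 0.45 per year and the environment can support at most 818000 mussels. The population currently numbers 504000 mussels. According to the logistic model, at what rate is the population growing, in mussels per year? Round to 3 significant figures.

dN/dt = rN(1 − N/K) = 0.45 × 504000 × (1 − 504000/818000).
1 − 504000/818000 = 0.38386; dN/dt = 0.45 × 504000 × 0.38386 = 87060.

87100 mussels per year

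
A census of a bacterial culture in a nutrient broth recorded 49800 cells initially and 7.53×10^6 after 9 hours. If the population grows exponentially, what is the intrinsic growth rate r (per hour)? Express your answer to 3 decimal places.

0.558 per hour

From N(t) = N₀·e^(rt): e^(r·9) = 7.53×10^6/49800 = 151.2.
r·9 = ln(151.2) = 5.0186, so r = 5.0186/9 = 0.55763.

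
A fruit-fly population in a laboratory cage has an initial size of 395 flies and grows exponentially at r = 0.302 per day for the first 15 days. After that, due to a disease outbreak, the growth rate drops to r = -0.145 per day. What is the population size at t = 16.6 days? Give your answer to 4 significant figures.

Phase 1: N(15) = 395·e^(0.302×15) = 395·e^4.53 = 36639.6.
Phase 2 runs for 16.6 − 15 = 1.6 days at r = -0.145.
N(16.6) = 36639.6·e^(-0.145×1.6) = 36639.6·e^-0.232 = 29053.3.

29050 flies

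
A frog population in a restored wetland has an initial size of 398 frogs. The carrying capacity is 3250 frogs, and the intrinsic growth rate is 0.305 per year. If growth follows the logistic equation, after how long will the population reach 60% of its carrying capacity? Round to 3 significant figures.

7.79 years

A = (K − N₀)/N₀ = (3250 − 398)/398 = 7.1658.
Solve 3250/(1 + 7.1658·e^(−0.305t)) = 1950: 1 + 7.1658·e^(−0.305t) = 1.6667, so e^(−0.305t) = 0.0930341.
−0.305·t = ln(0.0930341) = -2.3748, so t = 2.3748/0.305 = 7.7862.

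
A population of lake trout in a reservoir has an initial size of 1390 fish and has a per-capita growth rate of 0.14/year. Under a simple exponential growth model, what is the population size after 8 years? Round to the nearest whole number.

N(t) = N₀·e^(rt) = 1390 × e^(0.14×8) = 1390 × e^1.12.
e^1.12 ≈ 3.0649, so N ≈ 1390 × 3.0649 = 4260.15.

4260 fish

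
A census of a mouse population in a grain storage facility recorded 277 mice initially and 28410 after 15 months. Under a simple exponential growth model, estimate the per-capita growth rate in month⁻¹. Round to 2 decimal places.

From N(t) = N₀·e^(rt): e^(r·15) = 28410/277 = 102.56.
r·15 = ln(102.56) = 4.6305, so r = 4.6305/15 = 0.3087.

0.31 per month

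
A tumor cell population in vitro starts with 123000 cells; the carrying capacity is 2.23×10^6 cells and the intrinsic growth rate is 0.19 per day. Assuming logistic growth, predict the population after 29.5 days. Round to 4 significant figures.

A = (K − N₀)/N₀ = (2.23×10^6 − 123000)/123000 = 17.13.
N(t) = K/(1 + A·e^(−rt)) = 2.23×10^6/(1 + 17.13×e^(−0.19×29.5)).
e^(−5.605) = 0.0036794; denominator = 1 + 17.13×0.0036794 = 1.063.
N = 2.23×10^6/1.063 = 2.09778×10^6.

2098000 cells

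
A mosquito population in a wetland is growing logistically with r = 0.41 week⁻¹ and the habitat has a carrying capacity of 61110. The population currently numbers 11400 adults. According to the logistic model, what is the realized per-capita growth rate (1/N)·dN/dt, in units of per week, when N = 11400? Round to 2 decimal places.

0.33 per week

(1/N)·dN/dt = r(1 − N/K) = 0.41 × (1 − 11400/61110).
= 0.41 × 0.81345 = 0.33351.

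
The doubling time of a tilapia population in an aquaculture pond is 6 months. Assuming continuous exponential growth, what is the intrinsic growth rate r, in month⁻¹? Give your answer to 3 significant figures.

0.116 per month

r = ln(2)/t_d = 0.6931/6 = 0.11552.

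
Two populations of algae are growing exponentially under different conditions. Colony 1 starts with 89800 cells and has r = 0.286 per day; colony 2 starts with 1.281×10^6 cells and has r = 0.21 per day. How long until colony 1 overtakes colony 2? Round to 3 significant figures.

Set 89800·e^(0.286t) = 1.281×10^6·e^(0.21t).
e^((0.286 − 0.21)t) = 1.281×10^6/89800 → e^(0.076·t) = 14.265.
0.076·t = ln(14.265) = 2.6578, so t = 2.6578/0.076 = 34.971.

35.0 days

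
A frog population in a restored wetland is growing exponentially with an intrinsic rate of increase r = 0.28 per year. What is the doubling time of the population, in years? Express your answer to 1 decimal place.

Doubling time t_d = ln(2)/r = 0.6931/0.28 = 2.4755.

2.5 years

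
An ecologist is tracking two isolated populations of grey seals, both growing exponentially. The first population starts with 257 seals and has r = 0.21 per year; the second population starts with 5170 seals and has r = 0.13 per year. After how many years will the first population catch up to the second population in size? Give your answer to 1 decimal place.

37.5 years

Set 257·e^(0.21t) = 5170·e^(0.13t).
e^((0.21 − 0.13)t) = 5170/257 → e^(0.08·t) = 20.117.
0.08·t = ln(20.117) = 3.0016, so t = 3.0016/0.08 = 37.519.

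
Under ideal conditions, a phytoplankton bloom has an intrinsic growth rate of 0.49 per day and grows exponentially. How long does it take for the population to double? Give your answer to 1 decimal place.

1.4 days

Doubling time t_d = ln(2)/r = 0.6931/0.49 = 1.4146.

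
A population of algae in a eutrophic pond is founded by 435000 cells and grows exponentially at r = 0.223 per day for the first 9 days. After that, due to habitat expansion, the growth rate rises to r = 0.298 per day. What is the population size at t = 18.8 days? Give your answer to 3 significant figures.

60000000 cells

Phase 1: N(9) = 435000·e^(0.223×9) = 435000·e^2.007 = 3.236818×10^6.
Phase 2 runs for 18.8 − 9 = 9.8 days at r = 0.298.
N(18.8) = 3.236818×10^6·e^(0.298×9.8) = 3.236818×10^6·e^2.92 = 6.003878×10^7.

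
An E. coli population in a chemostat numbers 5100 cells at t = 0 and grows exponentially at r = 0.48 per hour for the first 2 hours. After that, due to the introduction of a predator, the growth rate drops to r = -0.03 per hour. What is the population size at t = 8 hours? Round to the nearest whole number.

11126 cells

Phase 1: N(2) = 5100·e^(0.48×2) = 5100·e^0.96 = 13319.7.
Phase 2 runs for 8 − 2 = 6 hours at r = -0.03.
N(8) = 13319.7·e^(-0.03×6) = 13319.7·e^-0.18 = 11125.5.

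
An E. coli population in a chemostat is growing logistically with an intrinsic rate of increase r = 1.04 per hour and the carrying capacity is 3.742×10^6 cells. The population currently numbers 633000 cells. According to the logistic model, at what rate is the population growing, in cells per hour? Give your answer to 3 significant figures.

547000 cells per hour

dN/dt = rN(1 − N/K) = 1.04 × 633000 × (1 − 633000/3.742×10^6).
1 − 633000/3.742×10^6 = 0.83084; dN/dt = 1.04 × 633000 × 0.83084 = 5.46958×10^5.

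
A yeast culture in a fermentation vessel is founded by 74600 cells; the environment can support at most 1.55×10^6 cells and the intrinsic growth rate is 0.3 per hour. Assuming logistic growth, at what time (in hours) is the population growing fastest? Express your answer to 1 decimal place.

9.9 hours

Logistic growth is fastest at N = K/2 = 775000.
A = (K − N₀)/N₀ = 19.777. Set K/(1 + A·e^(−rt)) = K/2 → A·e^(−rt) = 1.
e^(−0.3t) = 1/19.777 = 0.0505626, so t = ln(19.777)/0.3 = 2.9845/0.3 = 9.9485.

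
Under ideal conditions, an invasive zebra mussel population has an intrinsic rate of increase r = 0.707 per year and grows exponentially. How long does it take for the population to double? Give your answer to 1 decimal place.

1.0 years

Doubling time t_d = ln(2)/r = 0.6931/0.707 = 0.98041.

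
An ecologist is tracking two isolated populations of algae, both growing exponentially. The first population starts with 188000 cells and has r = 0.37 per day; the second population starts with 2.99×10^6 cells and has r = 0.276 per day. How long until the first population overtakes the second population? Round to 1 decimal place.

29.4 days

Set 188000·e^(0.37t) = 2.99×10^6·e^(0.276t).
e^((0.37 − 0.276)t) = 2.99×10^6/188000 → e^(0.094·t) = 15.904.
0.094·t = ln(15.904) = 2.7666, so t = 2.7666/0.094 = 29.432.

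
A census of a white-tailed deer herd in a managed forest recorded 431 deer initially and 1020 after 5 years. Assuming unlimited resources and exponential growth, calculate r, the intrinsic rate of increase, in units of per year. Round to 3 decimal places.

0.172 per year

From N(t) = N₀·e^(rt): e^(r·5) = 1020/431 = 2.3666.
r·5 = ln(2.3666) = 0.86145, so r = 0.86145/5 = 0.17229.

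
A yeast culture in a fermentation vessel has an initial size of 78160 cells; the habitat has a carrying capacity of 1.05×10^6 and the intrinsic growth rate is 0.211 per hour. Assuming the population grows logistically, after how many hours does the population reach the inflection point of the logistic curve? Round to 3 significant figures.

Logistic growth is fastest at N = K/2 = 525000.
A = (K − N₀)/N₀ = 12.434. Set K/(1 + A·e^(−rt)) = K/2 → A·e^(−rt) = 1.
e^(−0.211t) = 1/12.434 = 0.0804248, so t = ln(12.434)/0.211 = 2.5204/0.211 = 11.945.

11.9 hours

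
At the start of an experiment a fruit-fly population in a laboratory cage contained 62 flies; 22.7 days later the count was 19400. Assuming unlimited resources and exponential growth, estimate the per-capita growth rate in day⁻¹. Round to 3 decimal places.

From N(t) = N₀·e^(rt): e^(r·22.7) = 19400/62 = 312.9.
r·22.7 = ln(312.9) = 5.7459, so r = 5.7459/22.7 = 0.25312.

0.253 per day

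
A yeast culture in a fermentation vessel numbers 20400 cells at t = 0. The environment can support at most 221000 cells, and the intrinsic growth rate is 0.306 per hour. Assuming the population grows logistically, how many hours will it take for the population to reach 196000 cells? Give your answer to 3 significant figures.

14.2 hours

A = (K − N₀)/N₀ = (221000 − 20400)/20400 = 9.8333.
Solve 221000/(1 + 9.8333·e^(−0.306t)) = 196000: 1 + 9.8333·e^(−0.306t) = 1.1276, so e^(−0.306t) = 0.0129713.
−0.306·t = ln(0.0129713) = -4.345, so t = 4.345/0.306 = 14.199.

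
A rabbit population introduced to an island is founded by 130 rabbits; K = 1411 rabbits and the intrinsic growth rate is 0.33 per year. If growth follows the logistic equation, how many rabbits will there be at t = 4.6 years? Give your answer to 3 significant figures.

447 rabbits

A = (K − N₀)/N₀ = (1411 − 130)/130 = 9.8538.
N(t) = K/(1 + A·e^(−rt)) = 1411/(1 + 9.8538×e^(−0.33×4.6)).
e^(−1.518) = 0.21915; denominator = 1 + 9.8538×0.21915 = 3.1595.
N = 1411/3.1595 = 446.594.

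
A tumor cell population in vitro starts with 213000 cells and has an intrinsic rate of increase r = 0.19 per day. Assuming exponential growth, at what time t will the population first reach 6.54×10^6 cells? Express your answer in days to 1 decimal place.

18.0 days

Set N₀·e^(rt) = 6.54×10^6: e^(0.19·t) = 6.54×10^6/213000 = 30.704.
0.19·t = ln(30.704) = 3.4244, so t = 3.4244/0.19 = 18.023.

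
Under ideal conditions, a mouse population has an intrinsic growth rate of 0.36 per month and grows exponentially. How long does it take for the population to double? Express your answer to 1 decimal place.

Doubling time t_d = ln(2)/r = 0.6931/0.36 = 1.9254.

1.9 months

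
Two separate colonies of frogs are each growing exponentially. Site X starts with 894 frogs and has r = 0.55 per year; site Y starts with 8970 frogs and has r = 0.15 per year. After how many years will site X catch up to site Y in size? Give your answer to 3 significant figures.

5.76 years

Set 894·e^(0.55t) = 8970·e^(0.15t).
e^((0.55 − 0.15)t) = 8970/894 → e^(0.4·t) = 10.034.
0.4·t = ln(10.034) = 2.3059, so t = 2.3059/0.4 = 5.7648.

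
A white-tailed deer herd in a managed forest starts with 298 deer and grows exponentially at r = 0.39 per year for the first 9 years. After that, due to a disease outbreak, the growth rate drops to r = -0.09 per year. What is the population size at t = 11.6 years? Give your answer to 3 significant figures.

Phase 1: N(9) = 298·e^(0.39×9) = 298·e^3.51 = 9967.58.
Phase 2 runs for 11.6 − 9 = 2.6 years at r = -0.09.
N(11.6) = 9967.58·e^(-0.09×2.6) = 9967.58·e^-0.234 = 7887.97.

7890 deer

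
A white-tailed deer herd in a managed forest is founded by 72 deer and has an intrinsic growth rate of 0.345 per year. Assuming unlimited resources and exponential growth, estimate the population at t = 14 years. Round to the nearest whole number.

N(t) = N₀·e^(rt) = 72 × e^(0.345×14) = 72 × e^4.83.
e^4.83 ≈ 125.21, so N ≈ 72 × 125.21 = 9015.19.

9015 deer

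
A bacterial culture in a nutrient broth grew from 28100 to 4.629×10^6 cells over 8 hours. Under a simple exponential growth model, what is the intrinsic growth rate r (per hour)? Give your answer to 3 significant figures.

0.638 per hour

From N(t) = N₀·e^(rt): e^(r·8) = 4.629×10^6/28100 = 164.73.
r·8 = ln(164.73) = 5.1043, so r = 5.1043/8 = 0.63804.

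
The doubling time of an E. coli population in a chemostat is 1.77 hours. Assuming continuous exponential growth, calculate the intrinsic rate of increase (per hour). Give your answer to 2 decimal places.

0.39 per hour

r = ln(2)/t_d = 0.6931/1.77 = 0.39161.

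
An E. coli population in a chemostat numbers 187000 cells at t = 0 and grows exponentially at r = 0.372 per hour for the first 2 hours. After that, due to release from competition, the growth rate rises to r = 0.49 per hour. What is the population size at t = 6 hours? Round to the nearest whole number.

Phase 1: N(2) = 187000·e^(0.372×2) = 187000·e^0.744 = 393511.
Phase 2 runs for 6 − 2 = 4 hours at r = 0.49.
N(6) = 393511·e^(0.49×4) = 393511·e^1.96 = 2.793662×10^6.

2793662 cells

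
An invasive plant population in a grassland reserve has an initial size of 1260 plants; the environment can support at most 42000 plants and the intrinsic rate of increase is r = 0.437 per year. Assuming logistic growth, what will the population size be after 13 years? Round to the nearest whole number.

A = (K − N₀)/N₀ = (42000 − 1260)/1260 = 32.333.
N(t) = K/(1 + A·e^(−rt)) = 42000/(1 + 32.333×e^(−0.437×13)).
e^(−5.681) = 0.0034101; denominator = 1 + 32.333×0.0034101 = 1.1103.
N = 42000/1.1103 = 37828.9.

37829 plants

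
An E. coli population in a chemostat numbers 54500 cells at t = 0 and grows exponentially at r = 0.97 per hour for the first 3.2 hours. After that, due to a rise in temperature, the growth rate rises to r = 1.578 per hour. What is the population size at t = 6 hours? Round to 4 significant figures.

Phase 1: N(3.2) = 54500·e^(0.97×3.2) = 54500·e^3.104 = 1.214637×10^6.
Phase 2 runs for 6 − 3.2 = 2.8 hours at r = 1.578.
N(6) = 1.214637×10^6·e^(1.578×2.8) = 1.214637×10^6·e^4.418 = 1.007705×10^8.

100800000 cells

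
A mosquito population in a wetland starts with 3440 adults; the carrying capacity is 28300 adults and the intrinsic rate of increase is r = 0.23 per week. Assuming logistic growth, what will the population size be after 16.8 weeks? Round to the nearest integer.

24574 adults

A = (K − N₀)/N₀ = (28300 − 3440)/3440 = 7.2267.
N(t) = K/(1 + A·e^(−rt)) = 28300/(1 + 7.2267×e^(−0.23×16.8)).
e^(−3.864) = 0.020984; denominator = 1 + 7.2267×0.020984 = 1.1516.
N = 28300/1.1516 = 24573.5.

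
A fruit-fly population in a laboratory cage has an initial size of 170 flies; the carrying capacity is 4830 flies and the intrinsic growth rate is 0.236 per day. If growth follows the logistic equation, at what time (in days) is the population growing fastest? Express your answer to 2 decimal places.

14.03 days

Logistic growth is fastest at N = K/2 = 2415.
A = (K − N₀)/N₀ = 27.412. Set K/(1 + A·e^(−rt)) = K/2 → A·e^(−rt) = 1.
e^(−0.236t) = 1/27.412 = 0.0364807, so t = ln(27.412)/0.236 = 3.311/0.236 = 14.03.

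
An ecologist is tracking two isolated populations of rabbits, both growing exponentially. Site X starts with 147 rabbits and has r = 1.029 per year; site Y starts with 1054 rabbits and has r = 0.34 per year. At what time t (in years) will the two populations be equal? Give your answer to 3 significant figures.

Set 147·e^(1.029t) = 1054·e^(0.34t).
e^((1.029 − 0.34)t) = 1054/147 → e^(0.689·t) = 7.1701.
0.689·t = ln(7.1701) = 1.9699, so t = 1.9699/0.689 = 2.8591.

2.86 years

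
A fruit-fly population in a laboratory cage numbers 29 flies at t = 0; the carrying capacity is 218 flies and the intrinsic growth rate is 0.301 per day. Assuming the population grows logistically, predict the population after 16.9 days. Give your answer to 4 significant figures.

209.6 flies

A = (K − N₀)/N₀ = (218 − 29)/29 = 6.5172.
N(t) = K/(1 + A·e^(−rt)) = 218/(1 + 6.5172×e^(−0.301×16.9)).
e^(−5.087) = 0.0061771; denominator = 1 + 6.5172×0.0061771 = 1.0403.
N = 218/1.0403 = 209.563.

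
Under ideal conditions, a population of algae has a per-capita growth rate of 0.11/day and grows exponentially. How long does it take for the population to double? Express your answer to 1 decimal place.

6.3 days

Doubling time t_d = ln(2)/r = 0.6931/0.11 = 6.3013.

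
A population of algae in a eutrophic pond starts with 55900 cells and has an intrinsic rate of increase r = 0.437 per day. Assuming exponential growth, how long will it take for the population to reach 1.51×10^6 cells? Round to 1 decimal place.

Set N₀·e^(rt) = 1.51×10^6: e^(0.437·t) = 1.51×10^6/55900 = 27.013.
0.437·t = ln(27.013) = 3.2963, so t = 3.2963/0.437 = 7.543.

7.5 days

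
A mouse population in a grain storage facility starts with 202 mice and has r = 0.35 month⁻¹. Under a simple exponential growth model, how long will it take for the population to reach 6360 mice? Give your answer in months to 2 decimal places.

Set N₀·e^(rt) = 6360: e^(0.35·t) = 6360/202 = 31.485.
0.35·t = ln(31.485) = 3.4495, so t = 3.4495/0.35 = 9.8558.

9.86 months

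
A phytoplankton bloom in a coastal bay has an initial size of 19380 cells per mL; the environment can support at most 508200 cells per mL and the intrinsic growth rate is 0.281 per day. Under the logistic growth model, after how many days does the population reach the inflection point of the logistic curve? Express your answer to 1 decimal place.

11.5 days

Logistic growth is fastest at N = K/2 = 254100.
A = (K − N₀)/N₀ = 25.223. Set K/(1 + A·e^(−rt)) = K/2 → A·e^(−rt) = 1.
e^(−0.281t) = 1/25.223 = 0.0396465, so t = ln(25.223)/0.281 = 3.2278/0.281 = 11.487.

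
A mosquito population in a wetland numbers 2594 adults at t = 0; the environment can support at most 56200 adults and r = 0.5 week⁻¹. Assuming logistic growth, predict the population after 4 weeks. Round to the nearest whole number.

A = (K − N₀)/N₀ = (56200 − 2594)/2594 = 20.665.
N(t) = K/(1 + A·e^(−rt)) = 56200/(1 + 20.665×e^(−0.5×4)).
e^(−2) = 0.13534; denominator = 1 + 20.665×0.13534 = 3.7968.
N = 56200/3.7968 = 14802.1.

14802 adults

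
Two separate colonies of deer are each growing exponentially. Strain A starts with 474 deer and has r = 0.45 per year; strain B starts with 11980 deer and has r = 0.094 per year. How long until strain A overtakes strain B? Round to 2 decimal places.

9.07 years

Set 474·e^(0.45t) = 11980·e^(0.094t).
e^((0.45 − 0.094)t) = 11980/474 → e^(0.356·t) = 25.274.
0.356·t = ln(25.274) = 3.2298, so t = 3.2298/0.356 = 9.0724.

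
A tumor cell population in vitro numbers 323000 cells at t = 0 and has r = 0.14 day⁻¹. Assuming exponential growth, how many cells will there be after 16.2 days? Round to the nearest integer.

N(t) = N₀·e^(rt) = 323000 × e^(0.14×16.2) = 323000 × e^2.268.
e^2.268 ≈ 9.6601, so N ≈ 323000 × 9.6601 = 3.1202×10^6.

3120200 cells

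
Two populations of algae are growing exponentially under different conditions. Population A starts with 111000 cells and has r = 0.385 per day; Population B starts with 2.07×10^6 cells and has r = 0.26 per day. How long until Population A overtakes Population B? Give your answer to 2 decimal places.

23.41 days

Set 111000·e^(0.385t) = 2.07×10^6·e^(0.26t).
e^((0.385 − 0.26)t) = 2.07×10^6/111000 → e^(0.125·t) = 18.649.
0.125·t = ln(18.649) = 2.9258, so t = 2.9258/0.125 = 23.406.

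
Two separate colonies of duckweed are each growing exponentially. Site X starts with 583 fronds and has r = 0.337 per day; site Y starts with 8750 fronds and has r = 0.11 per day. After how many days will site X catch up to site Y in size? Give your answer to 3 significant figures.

Set 583·e^(0.337t) = 8750·e^(0.11t).
e^((0.337 − 0.11)t) = 8750/583 → e^(0.227·t) = 15.009.
0.227·t = ln(15.009) = 2.7086, so t = 2.7086/0.227 = 11.932.

11.9 days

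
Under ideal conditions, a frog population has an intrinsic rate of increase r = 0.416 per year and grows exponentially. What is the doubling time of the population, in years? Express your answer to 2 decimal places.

Doubling time t_d = ln(2)/r = 0.6931/0.416 = 1.6662.

1.67 years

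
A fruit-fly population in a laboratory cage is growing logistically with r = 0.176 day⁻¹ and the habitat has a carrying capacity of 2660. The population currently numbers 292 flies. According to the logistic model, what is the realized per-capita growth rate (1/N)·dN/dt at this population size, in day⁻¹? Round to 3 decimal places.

0.157 per day

(1/N)·dN/dt = r(1 − N/K) = 0.176 × (1 − 292/2660).
= 0.176 × 0.89023 = 0.15668.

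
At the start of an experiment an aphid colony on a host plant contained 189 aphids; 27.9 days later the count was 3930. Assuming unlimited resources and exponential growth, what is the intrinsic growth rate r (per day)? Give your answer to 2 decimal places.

From N(t) = N₀·e^(rt): e^(r·27.9) = 3930/189 = 20.794.
r·27.9 = ln(20.794) = 3.0346, so r = 3.0346/27.9 = 0.10877.

0.11 per day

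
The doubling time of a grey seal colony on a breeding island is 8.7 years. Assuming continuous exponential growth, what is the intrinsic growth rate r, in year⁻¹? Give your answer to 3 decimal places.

r = ln(2)/t_d = 0.6931/8.7 = 0.079672.

0.080 per year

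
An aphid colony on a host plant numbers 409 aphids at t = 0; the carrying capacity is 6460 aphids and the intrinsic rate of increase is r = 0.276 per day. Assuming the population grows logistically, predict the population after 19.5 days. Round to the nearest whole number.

6048 aphids

A = (K − N₀)/N₀ = (6460 − 409)/409 = 14.795.
N(t) = K/(1 + A·e^(−rt)) = 6460/(1 + 14.795×e^(−0.276×19.5)).
e^(−5.382) = 0.0045986; denominator = 1 + 14.795×0.0045986 = 1.068.
N = 6460/1.068 = 6048.49.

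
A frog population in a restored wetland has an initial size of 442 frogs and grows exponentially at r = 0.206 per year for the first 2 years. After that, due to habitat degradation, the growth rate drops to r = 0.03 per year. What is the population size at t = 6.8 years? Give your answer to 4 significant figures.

770.7 frogs

Phase 1: N(2) = 442·e^(0.206×2) = 442·e^0.412 = 667.347.
Phase 2 runs for 6.8 − 2 = 4.8 years at r = 0.03.
N(6.8) = 667.347·e^(0.03×4.8) = 667.347·e^0.144 = 770.708.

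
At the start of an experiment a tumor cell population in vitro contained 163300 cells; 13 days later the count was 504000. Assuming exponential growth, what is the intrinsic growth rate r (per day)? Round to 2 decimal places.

From N(t) = N₀·e^(rt): e^(r·13) = 504000/163300 = 3.0863.
r·13 = ln(3.0863) = 1.127, so r = 1.127/13 = 0.086691.

0.09 per day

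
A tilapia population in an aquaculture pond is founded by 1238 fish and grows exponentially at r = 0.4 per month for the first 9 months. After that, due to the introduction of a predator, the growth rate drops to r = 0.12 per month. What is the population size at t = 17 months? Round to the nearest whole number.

118332 fish

Phase 1: N(9) = 1238·e^(0.4×9) = 1238·e^3.6 = 45308.6.
Phase 2 runs for 17 − 9 = 8 months at r = 0.12.
N(17) = 45308.6·e^(0.12×8) = 45308.6·e^0.96 = 118332.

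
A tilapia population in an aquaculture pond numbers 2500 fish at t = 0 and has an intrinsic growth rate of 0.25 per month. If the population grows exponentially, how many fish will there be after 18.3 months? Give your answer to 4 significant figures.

N(t) = N₀·e^(rt) = 2500 × e^(0.25×18.3) = 2500 × e^4.575.
e^4.575 ≈ 97.028, so N ≈ 2500 × 97.028 = 242570.

242600 fish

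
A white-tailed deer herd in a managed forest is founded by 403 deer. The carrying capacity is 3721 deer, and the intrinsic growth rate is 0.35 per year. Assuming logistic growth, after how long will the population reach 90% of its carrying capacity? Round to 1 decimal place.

A = (K − N₀)/N₀ = (3721 − 403)/403 = 8.2333.
Solve 3721/(1 + 8.2333·e^(−0.35t)) = 3348.9: 1 + 8.2333·e^(−0.35t) = 1.1111, so e^(−0.35t) = 0.0134954.
−0.35·t = ln(0.0134954) = -4.3054, so t = 4.3054/0.35 = 12.301.

12.3 years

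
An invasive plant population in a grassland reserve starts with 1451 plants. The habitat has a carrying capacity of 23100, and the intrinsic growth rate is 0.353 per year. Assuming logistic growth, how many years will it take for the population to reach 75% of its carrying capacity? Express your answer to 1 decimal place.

A = (K − N₀)/N₀ = (23100 − 1451)/1451 = 14.92.
Solve 23100/(1 + 14.92·e^(−0.353t)) = 17325: 1 + 14.92·e^(−0.353t) = 1.3333, so e^(−0.353t) = 0.0223413.
−0.353·t = ln(0.0223413) = -3.8013, so t = 3.8013/0.353 = 10.769.

10.8 years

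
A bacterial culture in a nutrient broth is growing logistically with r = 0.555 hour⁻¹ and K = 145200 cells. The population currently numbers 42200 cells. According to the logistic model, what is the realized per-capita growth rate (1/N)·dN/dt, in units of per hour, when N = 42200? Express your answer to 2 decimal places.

(1/N)·dN/dt = r(1 − N/K) = 0.555 × (1 − 42200/145200).
= 0.555 × 0.70937 = 0.3937.

0.39 per hour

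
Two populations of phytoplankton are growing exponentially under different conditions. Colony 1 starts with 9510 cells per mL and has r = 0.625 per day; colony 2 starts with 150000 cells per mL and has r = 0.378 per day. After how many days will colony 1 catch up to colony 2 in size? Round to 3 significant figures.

11.2 days

Set 9510·e^(0.625t) = 150000·e^(0.378t).
e^((0.625 − 0.378)t) = 150000/9510 → e^(0.247·t) = 15.773.
0.247·t = ln(15.773) = 2.7583, so t = 2.7583/0.247 = 11.167.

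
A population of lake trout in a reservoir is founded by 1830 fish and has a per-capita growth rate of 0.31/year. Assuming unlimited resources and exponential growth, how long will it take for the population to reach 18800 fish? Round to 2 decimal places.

Set N₀·e^(rt) = 18800: e^(0.31·t) = 18800/1830 = 10.273.
0.31·t = ln(10.273) = 2.3295, so t = 2.3295/0.31 = 7.5146.

7.51 years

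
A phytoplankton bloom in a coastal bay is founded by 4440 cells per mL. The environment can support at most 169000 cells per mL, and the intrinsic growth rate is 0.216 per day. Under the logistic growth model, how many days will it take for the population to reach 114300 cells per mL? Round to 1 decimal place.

A = (K − N₀)/N₀ = (169000 − 4440)/4440 = 37.063.
Solve 169000/(1 + 37.063·e^(−0.216t)) = 114300: 1 + 37.063·e^(−0.216t) = 1.4786, so e^(−0.216t) = 0.0129122.
−0.216·t = ln(0.0129122) = -4.3496, so t = 4.3496/0.216 = 20.137.

20.1 days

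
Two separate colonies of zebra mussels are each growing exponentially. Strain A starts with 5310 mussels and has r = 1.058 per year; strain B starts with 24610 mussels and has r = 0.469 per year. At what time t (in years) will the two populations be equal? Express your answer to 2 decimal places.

Set 5310·e^(1.058t) = 24610·e^(0.469t).
e^((1.058 − 0.469)t) = 24610/5310 → e^(0.589·t) = 4.6347.
0.589·t = ln(4.6347) = 1.5336, so t = 1.5336/0.589 = 2.6037.

2.60 years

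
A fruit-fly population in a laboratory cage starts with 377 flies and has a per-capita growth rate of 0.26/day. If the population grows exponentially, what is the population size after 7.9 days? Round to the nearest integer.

N(t) = N₀·e^(rt) = 377 × e^(0.26×7.9) = 377 × e^2.054.
e^2.054 ≈ 7.799, so N ≈ 377 × 7.799 = 2940.24.

2940 flies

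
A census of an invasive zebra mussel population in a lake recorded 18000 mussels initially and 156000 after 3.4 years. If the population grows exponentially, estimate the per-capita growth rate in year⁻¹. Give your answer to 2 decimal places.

From N(t) = N₀·e^(rt): e^(r·3.4) = 156000/18000 = 8.6667.
r·3.4 = ln(8.6667) = 2.1595, so r = 2.1595/3.4 = 0.63514.

0.64 per year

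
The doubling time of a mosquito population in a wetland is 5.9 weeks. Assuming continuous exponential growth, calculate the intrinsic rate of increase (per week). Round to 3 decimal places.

r = ln(2)/t_d = 0.6931/5.9 = 0.11748.

0.117 per week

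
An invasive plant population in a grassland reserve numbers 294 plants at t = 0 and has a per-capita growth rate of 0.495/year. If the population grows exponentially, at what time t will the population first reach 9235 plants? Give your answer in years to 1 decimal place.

Set N₀·e^(rt) = 9235: e^(0.495·t) = 9235/294 = 31.412.
0.495·t = ln(31.412) = 3.4472, so t = 3.4472/0.495 = 6.964.

7.0 years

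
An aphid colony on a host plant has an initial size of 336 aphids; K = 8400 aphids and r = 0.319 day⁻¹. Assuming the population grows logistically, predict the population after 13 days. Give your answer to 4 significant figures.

A = (K − N₀)/N₀ = (8400 − 336)/336 = 24.
N(t) = K/(1 + A·e^(−rt)) = 8400/(1 + 24×e^(−0.319×13)).
e^(−4.147) = 0.015812; denominator = 1 + 24×0.015812 = 1.3795.
N = 8400/1.3795 = 6089.24.

6089 aphids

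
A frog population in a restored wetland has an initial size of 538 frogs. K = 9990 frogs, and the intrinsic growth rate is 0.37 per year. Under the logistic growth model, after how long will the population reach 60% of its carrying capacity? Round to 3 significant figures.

8.84 years

A = (K − N₀)/N₀ = (9990 − 538)/538 = 17.569.
Solve 9990/(1 + 17.569·e^(−0.37t)) = 5994: 1 + 17.569·e^(−0.37t) = 1.6667, so e^(−0.37t) = 0.0379461.
−0.37·t = ln(0.0379461) = -3.2716, so t = 3.2716/0.37 = 8.8421.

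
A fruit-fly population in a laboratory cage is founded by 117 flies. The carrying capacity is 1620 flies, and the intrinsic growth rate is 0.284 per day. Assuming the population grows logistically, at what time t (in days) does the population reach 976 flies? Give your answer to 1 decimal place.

10.5 days

A = (K − N₀)/N₀ = (1620 − 117)/117 = 12.846.
Solve 1620/(1 + 12.846·e^(−0.284t)) = 976: 1 + 12.846·e^(−0.284t) = 1.6598, so e^(−0.284t) = 0.0513645.
−0.284·t = ln(0.0513645) = -2.9688, so t = 2.9688/0.284 = 10.454.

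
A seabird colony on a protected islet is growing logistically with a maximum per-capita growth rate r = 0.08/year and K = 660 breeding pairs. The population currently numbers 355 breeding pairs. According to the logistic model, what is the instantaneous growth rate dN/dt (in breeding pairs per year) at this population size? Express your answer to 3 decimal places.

dN/dt = rN(1 − N/K) = 0.08 × 355 × (1 − 355/660).
1 − 355/660 = 0.46212; dN/dt = 0.08 × 355 × 0.46212 = 13.124.

13.124 breeding pairs per year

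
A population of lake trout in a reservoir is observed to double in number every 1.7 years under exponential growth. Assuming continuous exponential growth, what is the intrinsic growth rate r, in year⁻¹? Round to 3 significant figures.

0.408 per year

r = ln(2)/t_d = 0.6931/1.7 = 0.40773.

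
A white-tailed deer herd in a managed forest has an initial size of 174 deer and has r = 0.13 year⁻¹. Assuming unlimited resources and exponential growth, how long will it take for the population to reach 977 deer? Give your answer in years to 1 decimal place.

13.3 years

Set N₀·e^(rt) = 977: e^(0.13·t) = 977/174 = 5.6149.
0.13·t = ln(5.6149) = 1.7254, so t = 1.7254/0.13 = 13.273.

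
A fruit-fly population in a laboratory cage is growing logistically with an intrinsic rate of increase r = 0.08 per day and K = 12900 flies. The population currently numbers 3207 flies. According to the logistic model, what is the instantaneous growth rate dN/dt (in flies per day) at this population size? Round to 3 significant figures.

193 flies per day

dN/dt = rN(1 − N/K) = 0.08 × 3207 × (1 − 3207/12900).
1 − 3207/12900 = 0.7514; dN/dt = 0.08 × 3207 × 0.7514 = 192.78.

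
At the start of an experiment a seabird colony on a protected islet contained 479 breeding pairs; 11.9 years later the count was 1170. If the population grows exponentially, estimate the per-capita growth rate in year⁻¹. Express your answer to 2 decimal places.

0.08 per year

From N(t) = N₀·e^(rt): e^(r·11.9) = 1170/479 = 2.4426.
r·11.9 = ln(2.4426) = 0.89306, so r = 0.89306/11.9 = 0.075047.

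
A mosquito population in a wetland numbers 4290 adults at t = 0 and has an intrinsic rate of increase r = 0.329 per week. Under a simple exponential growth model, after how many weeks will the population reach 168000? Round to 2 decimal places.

11.15 weeks

Set N₀·e^(rt) = 168000: e^(0.329·t) = 168000/4290 = 39.161.
0.329·t = ln(39.161) = 3.6677, so t = 3.6677/0.329 = 11.148.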